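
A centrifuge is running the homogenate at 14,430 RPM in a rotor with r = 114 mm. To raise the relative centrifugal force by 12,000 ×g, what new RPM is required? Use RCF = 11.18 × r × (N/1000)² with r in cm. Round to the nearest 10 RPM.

≈ 17390 RPM

r = 114 mm = 11.4 cm
Current RCF = 11.18 × 11.4 × (14.43)² = 11.18 × 11.4 × 208.2249 ≈ 26,538.7 × g
Target RCF = 26,538.7 + 12,000 = 38,538.7 × g
(N/1000)² = 38,538.7 / 127.452 = 302.3782
N = 1000 × √302.3782 ≈ 17,389.0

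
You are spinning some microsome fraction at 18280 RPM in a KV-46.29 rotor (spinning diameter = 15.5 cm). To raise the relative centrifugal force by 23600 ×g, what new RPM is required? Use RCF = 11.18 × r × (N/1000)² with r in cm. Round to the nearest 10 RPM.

24630 RPM

r = 15.5 / 2 = 7.75 cm
Current RCF = 11.18 × 7.75 × (18.28)² = 11.18 × 7.75 × 334.1584 ≈ 28,953.2 × g
Target RCF = 28,953.2 + 23,600 = 52,553.2 × g
(N/1000)² = 52,553.2 / 86.645 = 606.5347
N = 1000 × √606.5347 ≈ 24,627.9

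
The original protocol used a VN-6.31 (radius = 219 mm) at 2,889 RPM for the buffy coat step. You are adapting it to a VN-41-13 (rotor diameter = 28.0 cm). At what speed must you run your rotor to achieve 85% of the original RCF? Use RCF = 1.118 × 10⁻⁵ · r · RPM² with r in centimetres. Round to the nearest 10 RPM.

Original rotor: r = 219 mm = 21.9 cm
RCF = 1.118 × 10⁻⁵ × r × N²
RCF_original = 1.118 × 10⁻⁵ × 21.9 × (2889)² = 1.118 × 10⁻⁵ × 21.9 × 8,346,321 ≈ 2,043.5 × g
Target RCF = 0.85 × 2,043.5 ≈ 1,737 × g
Your rotor: r = 28.0 / 2 = 14 cm
1,737 = 1.118 × 10⁻⁵ × 14 × N²
N² = 1,737 / (15.652 × 10⁻⁵) = 11,097,623
N ≈ √11,097,623 ≈ 3,331.3

≈ 3330 RPM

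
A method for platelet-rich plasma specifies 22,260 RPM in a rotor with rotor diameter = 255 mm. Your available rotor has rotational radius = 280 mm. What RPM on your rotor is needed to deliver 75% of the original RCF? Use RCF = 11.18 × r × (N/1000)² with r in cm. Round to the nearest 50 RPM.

13000 RPM

Original rotor: r = 255 mm / 2 = 127.5 mm = 12.75 cm
RCF_original = 11.18 × 12.75 × (22.26)² = 11.18 × 12.75 × 495.5076 ≈ 70,632.1 × g
Target RCF = 0.75 × 70,632.1 ≈ 52,974.1 × g
Your rotor: r = 280 mm = 28.0 cm
52,974.1 = 11.18 × 28 × (N/1000)²
(N/1000)² = 52,974.1 / 313.04 = 169.2247
N = 1000 × √169.2247 ≈ 13,008.6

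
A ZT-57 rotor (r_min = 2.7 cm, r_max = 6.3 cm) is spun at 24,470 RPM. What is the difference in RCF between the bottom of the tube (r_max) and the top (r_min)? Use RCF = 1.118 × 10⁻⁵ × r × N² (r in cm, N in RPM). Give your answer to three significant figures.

24100 g

ΔRCF = 1.118 × 10⁻⁵ × (r_max − r_min) × N² = 1.118 × 10⁻⁵ × 3.6 × 598,780,900 ≈ 24,099.7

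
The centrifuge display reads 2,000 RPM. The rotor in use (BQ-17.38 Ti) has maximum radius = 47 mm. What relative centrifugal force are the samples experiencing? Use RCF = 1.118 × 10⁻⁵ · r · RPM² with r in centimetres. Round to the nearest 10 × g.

RCF ≈ 210 g

r = 47 mm = 4.7 cm
RCF = 1.118 × 10⁻⁵ × r × N²
RCF = 1.118 × 10⁻⁵ × 4.7 × (2000)² = 1.118 × 10⁻⁵ × 4.7 × 4,000,000 ≈ 210.2 × g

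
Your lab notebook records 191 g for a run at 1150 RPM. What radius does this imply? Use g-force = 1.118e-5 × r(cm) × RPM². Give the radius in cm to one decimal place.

RCF = 1.118 × 10⁻⁵ × r × N²
191 = 1.118 × 10⁻⁵ × r × (1150)²
r = 191 / (1.118 × 10⁻⁵ × 1,322,500) = 191 / 14.78555 ≈ 12.918 cm

r ≈ 12.9 cm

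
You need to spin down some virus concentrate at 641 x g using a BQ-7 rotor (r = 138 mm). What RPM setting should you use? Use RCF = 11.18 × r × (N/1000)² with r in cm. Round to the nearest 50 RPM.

r = 138 mm = 13.8 cm
RCF = 11.18 × r × (N/1000)²
641 = 11.18 × 13.8 × (N/1000)²
(N/1000)² = 641 / 154.284 = 4.154676
N = 1000 × √4.154676 ≈ 2,038.3

2050 RPM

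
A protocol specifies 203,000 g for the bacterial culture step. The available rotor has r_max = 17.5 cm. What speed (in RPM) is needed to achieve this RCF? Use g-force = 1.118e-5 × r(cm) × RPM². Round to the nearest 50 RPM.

N ≈ 32200 RPM

203,000 = 1.118 × 10⁻⁵ × 17.5 × N²
N² = 203,000 / (19.565 × 10⁻⁵) = 1,037,567,084
N ≈ √1,037,567,084 ≈ 32,211.3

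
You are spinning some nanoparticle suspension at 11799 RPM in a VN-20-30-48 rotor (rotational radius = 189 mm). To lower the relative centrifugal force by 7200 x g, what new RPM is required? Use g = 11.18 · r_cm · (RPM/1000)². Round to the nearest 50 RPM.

10250 RPM

r = 189 mm = 18.9 cm
Current RCF = 11.18 × 18.9 × (11.799)² = 11.18 × 18.9 × 139.216401 ≈ 29,416.7 × g
Target RCF = 29,416.7 − 7,200 = 22,216.7 × g
(N/1000)² = 22,216.7 / 211.302 = 105.1419
N = 1000 × √105.1419 ≈ 10,253.9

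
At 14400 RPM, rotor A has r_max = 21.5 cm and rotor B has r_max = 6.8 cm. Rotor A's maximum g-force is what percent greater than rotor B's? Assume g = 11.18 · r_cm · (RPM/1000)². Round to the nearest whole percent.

At equal RPM, RCF scales linearly with r: ratio = 21.5 / 6.8 = 3.1618.
So rotor A delivers 216.2% more g-force.

216%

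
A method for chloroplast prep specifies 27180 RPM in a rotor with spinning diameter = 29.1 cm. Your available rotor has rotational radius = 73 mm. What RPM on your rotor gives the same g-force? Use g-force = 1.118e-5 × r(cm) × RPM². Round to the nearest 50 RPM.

≈ 38350 RPM

Original rotor: r = 29.1 / 2 = 14.55 cm
RCF_original = 1.118 × 10⁻⁵ × 14.55 × (27180)² = 1.118 × 10⁻⁵ × 14.55 × 738,752,400 ≈ 120,172.1 × g
Your rotor: r = 73 mm = 7.3 cm
120,172.1 = 1.118 × 10⁻⁵ × 7.3 × N²
N² = 120,172.1 / (8.1614 × 10⁻⁵) = 1,472,444,679
N ≈ √1,472,444,679 ≈ 38,372.4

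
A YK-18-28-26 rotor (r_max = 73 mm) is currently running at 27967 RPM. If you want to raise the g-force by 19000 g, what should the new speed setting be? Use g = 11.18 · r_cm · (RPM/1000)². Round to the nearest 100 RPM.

r = 73 mm = 7.3 cm
Current RCF = 11.18 × 7.3 × (27.967)² = 11.18 × 7.3 × 782.153089 ≈ 63,834.6 × g
Target RCF = 63,834.6 + 19,000 = 82,834.6 × g
(N/1000)² = 82,834.6 / 81.614 = 1014.956
N = 1000 × √1014.956 ≈ 31,858.4

≈ 31900 RPM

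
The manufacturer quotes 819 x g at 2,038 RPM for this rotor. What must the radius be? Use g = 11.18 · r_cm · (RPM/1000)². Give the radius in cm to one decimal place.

819 = 11.18 × r × (2.038)²
r = 819 / (11.18 × 4.153444) = 819 / 46.4355 ≈ 17.637 cm

17.6 cm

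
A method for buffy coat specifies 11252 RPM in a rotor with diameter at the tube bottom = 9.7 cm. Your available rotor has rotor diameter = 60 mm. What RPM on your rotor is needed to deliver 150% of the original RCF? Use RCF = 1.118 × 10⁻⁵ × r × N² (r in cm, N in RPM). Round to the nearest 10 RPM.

17520 RPM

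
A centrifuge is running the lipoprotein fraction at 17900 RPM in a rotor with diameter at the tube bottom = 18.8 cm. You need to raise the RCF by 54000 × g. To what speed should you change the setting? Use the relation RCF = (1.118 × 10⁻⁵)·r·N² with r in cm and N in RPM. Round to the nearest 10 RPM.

r = 18.8 / 2 = 9.4 cm
Current RCF = 1.118 × 10⁻⁵ × 9.4 × (17900)² = 1.118 × 10⁻⁵ × 9.4 × 320,410,000 ≈ 33,672.5 × g
Target RCF = 33,672.5 + 54,000 = 87,672.5 × g
N² = 87,672.5 / (10.5092 × 10⁻⁵) = 834,245,233
N ≈ √834,245,233 ≈ 28,883.3

28880 RPM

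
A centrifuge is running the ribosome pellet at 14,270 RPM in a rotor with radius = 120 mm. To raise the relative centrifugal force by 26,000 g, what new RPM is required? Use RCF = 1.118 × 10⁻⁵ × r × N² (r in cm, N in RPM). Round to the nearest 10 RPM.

≈ 19940 RPM

r = 120 mm = 12.0 cm
Current RCF = 1.118 × 10⁻⁵ × 12 × (14270)² = 1.118 × 10⁻⁵ × 12 × 203,632,900 ≈ 27,319.4 × g
Target RCF = 27,319.4 + 26,000 = 53,319.4 × g
N² = 53,319.4 / (13.416 × 10⁻⁵) = 397,431,425
N ≈ √397,431,425 ≈ 19,935.7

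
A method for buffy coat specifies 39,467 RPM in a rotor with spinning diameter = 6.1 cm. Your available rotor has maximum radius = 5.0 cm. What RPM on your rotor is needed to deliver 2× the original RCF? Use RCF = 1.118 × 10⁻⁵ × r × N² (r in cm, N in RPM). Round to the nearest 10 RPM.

≈ 43590 RPM

Original rotor: r = 6.1 / 2 = 3.05 cm
RCF = 1.118 × 10⁻⁵ × r × N²
RCF_original = 1.118 × 10⁻⁵ × 3.05 × (39467)² = 1.118 × 10⁻⁵ × 3.05 × 1,557,644,089 ≈ 53,114.1 × g
Target RCF = 2 × 53,114.1 ≈ 106,228.2 × g
106,228.2 = 1.118 × 10⁻⁵ × 5 × N²
N² = 106,228.2 / (5.59 × 10⁻⁵) = 1,900,325,581
N ≈ √1,900,325,581 ≈ 43,592.7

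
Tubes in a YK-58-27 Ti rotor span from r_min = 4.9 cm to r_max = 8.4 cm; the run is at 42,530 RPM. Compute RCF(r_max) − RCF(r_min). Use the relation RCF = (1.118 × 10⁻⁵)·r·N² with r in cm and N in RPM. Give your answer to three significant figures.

RCF_max = 1.118 × 10⁻⁵ × 8.4 × (42530)² = 1.118 × 10⁻⁵ × 8.4 × 1,808,800,900 ≈ 169,868.1 × g
RCF_min = 1.118 × 10⁻⁵ × 4.9 × (42530)² = 1.118 × 10⁻⁵ × 4.9 × 1,808,800,900 ≈ 99,089.7 × g
ΔRCF = 169,868.1 − 99,089.7 = 70,778.4

≈ 70800 g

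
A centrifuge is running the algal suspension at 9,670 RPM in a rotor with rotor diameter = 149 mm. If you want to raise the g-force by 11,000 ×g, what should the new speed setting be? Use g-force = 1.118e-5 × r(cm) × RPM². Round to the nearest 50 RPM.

r = 149 mm / 2 = 74.5 mm = 7.45 cm
Current RCF = 1.118 × 10⁻⁵ × 7.45 × (9670)² = 1.118 × 10⁻⁵ × 7.45 × 93,508,900 ≈ 7,788.4 × g
Target RCF = 7,788.4 + 11,000 = 18,788.4 × g
N² = 18,788.4 / (8.3291 × 10⁻⁵) = 225,575,392
N ≈ √225,575,392 ≈ 15,019.2

≈ 15000 RPM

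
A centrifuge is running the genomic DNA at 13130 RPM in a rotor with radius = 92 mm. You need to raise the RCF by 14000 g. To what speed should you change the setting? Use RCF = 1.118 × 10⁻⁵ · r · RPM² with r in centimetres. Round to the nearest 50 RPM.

17550 RPM

r = 92 mm = 9.2 cm
Current RCF = 1.118 × 10⁻⁵ × 9.2 × (13130)² = 1.118 × 10⁻⁵ × 9.2 × 172,396,900 ≈ 17,732.1 × g
Target RCF = 17,732.1 + 14,000 = 31,732.1 × g
N² = 31,732.1 / (10.2856 × 10⁻⁵) = 308,509,956
N ≈ √308,509,956 ≈ 17,564.5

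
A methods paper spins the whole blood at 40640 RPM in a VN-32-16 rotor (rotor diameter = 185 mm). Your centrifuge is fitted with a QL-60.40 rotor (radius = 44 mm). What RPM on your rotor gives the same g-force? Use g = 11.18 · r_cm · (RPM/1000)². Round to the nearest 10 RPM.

Original rotor: r = 185 mm / 2 = 92.5 mm = 9.25 cm
RCF_original = 11.18 × 9.25 × (40.64)² = 11.18 × 9.25 × 1,651.6096 ≈ 170,801.2 × g
Your rotor: r = 44 mm = 4.4 cm
170,801.2 = 11.18 × 4.4 × (N/1000)²
(N/1000)² = 170,801.2 / 49.192 = 3472.134
N = 1000 × √3472.134 ≈ 58,924.8

≈ 58920 RPM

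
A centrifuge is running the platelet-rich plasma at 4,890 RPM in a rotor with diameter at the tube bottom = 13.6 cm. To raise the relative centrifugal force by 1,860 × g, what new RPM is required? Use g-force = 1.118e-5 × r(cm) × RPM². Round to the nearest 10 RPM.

N₂ ≈ 6960 RPM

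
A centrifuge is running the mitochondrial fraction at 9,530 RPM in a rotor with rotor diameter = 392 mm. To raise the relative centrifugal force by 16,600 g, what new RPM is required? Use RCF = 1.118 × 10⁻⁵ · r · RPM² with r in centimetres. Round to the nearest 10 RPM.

≈ 12910 RPM

r = 392 mm / 2 = 196 mm = 19.6 cm
Current RCF = 1.118 × 10⁻⁵ × 19.6 × (9530)² = 1.118 × 10⁻⁵ × 19.6 × 90,820,900 ≈ 19,901.4 × g
Target RCF = 19,901.4 + 16,600 = 36,501.4 × g
N² = 36,501.4 / (21.9128 × 10⁻⁵) = 166,575,700
N ≈ √166,575,700 ≈ 12,906.4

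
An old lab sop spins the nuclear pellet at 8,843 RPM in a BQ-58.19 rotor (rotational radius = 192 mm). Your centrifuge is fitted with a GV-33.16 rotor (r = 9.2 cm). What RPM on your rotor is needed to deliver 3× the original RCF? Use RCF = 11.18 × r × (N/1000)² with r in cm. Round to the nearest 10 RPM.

≈ 22130 RPM

Original rotor: r = 192 mm = 19.2 cm
RCF = 11.18 × r × (N/1000)²
RCF_original = 11.18 × 19.2 × (8.843)² = 11.18 × 19.2 × 78.198649 ≈ 16,785.8 × g
Target RCF = 3 × 16,785.8 ≈ 50,357.4 × g
50,357.4 = 11.18 × 9.2 × (N/1000)²
(N/1000)² = 50,357.4 / 102.856 = 489.5913
N = 1000 × √489.5913 ≈ 22,126.7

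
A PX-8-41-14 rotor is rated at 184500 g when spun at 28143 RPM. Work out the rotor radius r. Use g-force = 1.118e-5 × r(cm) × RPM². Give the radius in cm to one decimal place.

20.8 cm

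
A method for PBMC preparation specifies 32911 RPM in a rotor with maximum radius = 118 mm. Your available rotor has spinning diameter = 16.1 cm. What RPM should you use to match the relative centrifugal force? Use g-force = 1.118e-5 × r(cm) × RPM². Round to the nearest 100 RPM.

≈ 39800 RPM

Original rotor: r = 118 mm = 11.8 cm
RCF_original = 1.118 × 10⁻⁵ × 11.8 × (32911)² = 1.118 × 10⁻⁵ × 11.8 × 1,083,133,921 ≈ 142,891.4 × g
Your rotor: r = 16.1 / 2 = 8.05 cm
142,891.4 = 1.118 × 10⁻⁵ × 8.05 × N²
N² = 142,891.4 / (8.9999 × 10⁻⁵) = 1,587,699,863
N ≈ √1,587,699,863 ≈ 39,846.0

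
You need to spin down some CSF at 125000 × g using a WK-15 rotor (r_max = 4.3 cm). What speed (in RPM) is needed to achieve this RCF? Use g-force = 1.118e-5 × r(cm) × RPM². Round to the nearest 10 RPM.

RCF = 1.118 × 10⁻⁵ × r × N²
125,000 = 1.118 × 10⁻⁵ × 4.3 × N²
N² = 125,000 / (4.8074 × 10⁻⁵) = 2,600,158,090
N ≈ √2,600,158,090 ≈ 50,991.7

N ≈ 50990 RPM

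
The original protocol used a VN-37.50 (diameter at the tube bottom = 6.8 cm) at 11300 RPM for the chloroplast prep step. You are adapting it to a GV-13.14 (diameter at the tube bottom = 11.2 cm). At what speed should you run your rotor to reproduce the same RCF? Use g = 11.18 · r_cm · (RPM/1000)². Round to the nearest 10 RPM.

Original rotor: r = 6.8 / 2 = 3.4 cm
RCF_original = 11.18 × 3.4 × (11.3)² = 11.18 × 3.4 × 127.69 ≈ 4,853.8 × g
Your rotor: r = 11.2 / 2 = 5.6 cm
4,853.8 = 11.18 × 5.6 × (N/1000)²
(N/1000)² = 4,853.8 / 62.608 = 77.52683
N = 1000 × √77.52683 ≈ 8,804.9

8800 RPM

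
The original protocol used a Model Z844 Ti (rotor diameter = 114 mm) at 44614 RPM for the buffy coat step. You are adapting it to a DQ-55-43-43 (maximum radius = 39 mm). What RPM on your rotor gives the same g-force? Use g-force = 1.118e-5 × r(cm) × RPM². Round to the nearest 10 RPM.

53940 RPM

Original rotor: r = 114 mm / 2 = 57 mm = 5.7 cm
RCF_original = 1.118 × 10⁻⁵ × 5.7 × (44614)² = 1.118 × 10⁻⁵ × 5.7 × 1,990,408,996 ≈ 126,840.8 × g
Your rotor: r = 39 mm = 3.9 cm
126,840.8 = 1.118 × 10⁻⁵ × 3.9 × N²
N² = 126,840.8 / (4.3602 × 10⁻⁵) = 2,909,059,217
N ≈ √2,909,059,217 ≈ 53,935.7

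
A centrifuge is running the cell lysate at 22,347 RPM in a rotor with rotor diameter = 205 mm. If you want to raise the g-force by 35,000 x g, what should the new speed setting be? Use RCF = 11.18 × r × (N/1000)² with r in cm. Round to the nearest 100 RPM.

r = 205 mm / 2 = 102.5 mm = 10.25 cm
Current RCF = 11.18 × 10.25 × (22.347)² = 11.18 × 10.25 × 499.388409 ≈ 57,227.4 × g
Target RCF = 57,227.4 + 35,000 = 92,227.4 × g
(N/1000)² = 92,227.4 / 114.595 = 804.8117
N = 1000 × √804.8117 ≈ 28,369.2

N₂ ≈ 28400 RPM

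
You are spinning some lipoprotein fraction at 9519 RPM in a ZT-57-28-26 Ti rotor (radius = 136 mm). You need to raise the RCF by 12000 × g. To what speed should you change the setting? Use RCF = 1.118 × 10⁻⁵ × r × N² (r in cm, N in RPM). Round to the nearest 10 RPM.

≈ 13020 RPM

r = 136 mm = 13.6 cm
Current RCF = 1.118 × 10⁻⁵ × 13.6 × (9519)² = 1.118 × 10⁻⁵ × 13.6 × 90,611,361 ≈ 13,777.3 × g
Target RCF = 13,777.3 + 12,000 = 25,777.3 × g
N² = 25,777.3 / (15.2048 × 10⁻⁵) = 169,533,963
N ≈ √169,533,963 ≈ 13,020.5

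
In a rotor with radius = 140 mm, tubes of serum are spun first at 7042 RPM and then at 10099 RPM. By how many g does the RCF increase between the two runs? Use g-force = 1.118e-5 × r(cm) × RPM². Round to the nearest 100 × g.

≈ 8200 g

r = 140 mm = 14.0 cm
RCF₁ = 1.118 × 10⁻⁵ × 14 × (7042)² = 1.118 × 10⁻⁵ × 14 × 49,589,764 ≈ 7,761.8 × g
RCF₂ = 1.118 × 10⁻⁵ × 14 × (10099)² = 1.118 × 10⁻⁵ × 14 × 101,989,801 ≈ 15,963.4 × g
Increase = 15,963.4 − 7,761.8 = 8,201.6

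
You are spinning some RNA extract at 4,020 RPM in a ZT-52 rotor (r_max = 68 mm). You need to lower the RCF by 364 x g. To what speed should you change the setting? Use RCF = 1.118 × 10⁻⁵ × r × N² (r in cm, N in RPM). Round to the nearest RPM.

r = 68 mm = 6.8 cm
Current RCF = 1.118 × 10⁻⁵ × 6.8 × (4020)² = 1.118 × 10⁻⁵ × 6.8 × 16,160,400 ≈ 1,228.6 × g
Target RCF = 1,228.6 − 364 = 864.6 × g
N² = 864.6 / (7.6024 × 10⁻⁵) = 11,372,724
N ≈ √11,372,724 ≈ 3,372.3

N₂ ≈ 3372 RPM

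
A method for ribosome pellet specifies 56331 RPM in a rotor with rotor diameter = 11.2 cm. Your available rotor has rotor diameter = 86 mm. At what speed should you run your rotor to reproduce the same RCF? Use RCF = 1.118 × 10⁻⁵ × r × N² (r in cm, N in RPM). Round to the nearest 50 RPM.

≈ 64300 RPM

Original rotor: r = 11.2 / 2 = 5.6 cm
RCF = 1.118 × 10⁻⁵ × r × N²
RCF_original = 1.118 × 10⁻⁵ × 5.6 × (56331)² = 1.118 × 10⁻⁵ × 5.6 × 3,173,181,561 ≈ 198,666.6 × g
Your rotor: r = 86 mm / 2 = 43 mm = 4.3 cm
198,666.6 = 1.118 × 10⁻⁵ × 4.3 × N²
N² = 198,666.6 / (4.8074 × 10⁻⁵) = 4,132,516,537
N ≈ √4,132,516,537 ≈ 64,284.7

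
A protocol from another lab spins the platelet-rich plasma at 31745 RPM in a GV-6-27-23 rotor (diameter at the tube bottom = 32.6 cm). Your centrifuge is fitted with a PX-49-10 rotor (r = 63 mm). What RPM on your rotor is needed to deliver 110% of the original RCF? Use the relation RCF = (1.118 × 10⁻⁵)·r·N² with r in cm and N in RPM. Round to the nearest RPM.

Original rotor: r = 32.6 / 2 = 16.3 cm
RCF = 1.118 × 10⁻⁵ × r × N²
RCF_original = 1.118 × 10⁻⁵ × 16.3 × (31745)² = 1.118 × 10⁻⁵ × 16.3 × 1,007,745,025 ≈ 183,645.4 × g
Target RCF = 1.1 × 183,645.4 ≈ 202,009.9 × g
Your rotor: r = 63 mm = 6.3 cm
202,009.9 = 1.118 × 10⁻⁵ × 6.3 × N²
N² = 202,009.9 / (7.0434 × 10⁻⁵) = 2,868,073,658
N ≈ √2,868,073,658 ≈ 53,554.4

53554 RPM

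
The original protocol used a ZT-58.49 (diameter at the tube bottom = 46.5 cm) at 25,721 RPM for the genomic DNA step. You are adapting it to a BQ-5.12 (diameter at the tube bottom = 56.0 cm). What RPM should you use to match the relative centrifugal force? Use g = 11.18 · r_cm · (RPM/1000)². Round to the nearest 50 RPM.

23450 RPM

Original rotor: r = 46.5 / 2 = 23.25 cm
RCF_original = 11.18 × 23.25 × (25.721)² = 11.18 × 23.25 × 661.569841 ≈ 171,965.2 × g
Your rotor: r = 56.0 / 2 = 28 cm
171,965.2 = 11.18 × 28 × (N/1000)²
(N/1000)² = 171,965.2 / 313.04 = 549.3394
N = 1000 × √549.3394 ≈ 23,438.0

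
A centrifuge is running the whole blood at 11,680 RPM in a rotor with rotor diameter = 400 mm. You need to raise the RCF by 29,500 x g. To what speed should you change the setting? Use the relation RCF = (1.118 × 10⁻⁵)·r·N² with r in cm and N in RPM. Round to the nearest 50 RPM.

r = 400 mm / 2 = 200 mm = 20 cm
Current RCF = 1.118 × 10⁻⁵ × 20 × (11680)² = 1.118 × 10⁻⁵ × 20 × 136,422,400 ≈ 30,504 × g
Target RCF = 30,504 + 29,500 = 60,004 × g
N² = 60,004 / (22.36 × 10⁻⁵) = 268,354,204
N ≈ √268,354,204 ≈ 16,381.5

N₂ ≈ 16400 RPM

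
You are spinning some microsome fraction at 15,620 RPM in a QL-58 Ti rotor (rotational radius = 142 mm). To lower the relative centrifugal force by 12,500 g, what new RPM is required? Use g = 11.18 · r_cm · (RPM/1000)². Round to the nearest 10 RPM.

≈ 12850 RPM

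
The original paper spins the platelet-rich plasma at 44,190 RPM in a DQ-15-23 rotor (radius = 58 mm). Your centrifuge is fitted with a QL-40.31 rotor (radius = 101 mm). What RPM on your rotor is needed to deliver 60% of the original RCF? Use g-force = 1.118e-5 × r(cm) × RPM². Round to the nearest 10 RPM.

≈ 25940 RPM

Original rotor: r = 58 mm = 5.8 cm
RCF = 1.118 × 10⁻⁵ × r × N²
RCF_original = 1.118 × 10⁻⁵ × 5.8 × (44190)² = 1.118 × 10⁻⁵ × 5.8 × 1,952,756,100 ≈ 126,624.5 × g
Target RCF = 0.6 × 126,624.5 ≈ 75,974.7 × g
Your rotor: r = 101 mm = 10.1 cm
75,974.7 = 1.118 × 10⁻⁵ × 10.1 × N²
N² = 75,974.7 / (11.2918 × 10⁻⁵) = 672,830,727
N ≈ √672,830,727 ≈ 25,939.0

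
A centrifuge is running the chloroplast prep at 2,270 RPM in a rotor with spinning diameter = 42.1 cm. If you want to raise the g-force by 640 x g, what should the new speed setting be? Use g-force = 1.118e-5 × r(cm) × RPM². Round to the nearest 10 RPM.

2810 RPM

r = 42.1 / 2 = 21.05 cm
Current RCF = 1.118 × 10⁻⁵ × 21.05 × (2270)² = 1.118 × 10⁻⁵ × 21.05 × 5,152,900 ≈ 1,212.7 × g
Target RCF = 1,212.7 + 640 = 1,852.7 × g
N² = 1,852.7 / (23.5339 × 10⁻⁵) = 7,872,473
N ≈ √7,872,473 ≈ 2,805.8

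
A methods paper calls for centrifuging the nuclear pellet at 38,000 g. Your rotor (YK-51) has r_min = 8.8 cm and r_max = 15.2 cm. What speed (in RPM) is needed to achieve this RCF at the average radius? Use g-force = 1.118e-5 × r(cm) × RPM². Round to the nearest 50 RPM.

r_avg = (8.8 + 15.2) / 2 = 12 cm
38,000 = 1.118 × 10⁻⁵ × 12 × N²
N² = 38,000 / (13.416 × 10⁻⁵) = 283,243,888
N ≈ √283,243,888 ≈ 16,829.9

16850 RPM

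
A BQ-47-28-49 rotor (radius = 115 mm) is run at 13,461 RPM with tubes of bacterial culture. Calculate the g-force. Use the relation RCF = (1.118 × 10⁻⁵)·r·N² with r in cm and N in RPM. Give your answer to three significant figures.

23300 × g

r = 115 mm = 11.5 cm
RCF = 1.118 × 10⁻⁵ × 11.5 × (13461)² = 1.118 × 10⁻⁵ × 11.5 × 181,198,521 ≈ 23,296.7 × g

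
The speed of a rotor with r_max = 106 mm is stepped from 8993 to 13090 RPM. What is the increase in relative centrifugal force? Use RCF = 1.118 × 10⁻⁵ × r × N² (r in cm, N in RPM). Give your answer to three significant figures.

r = 106 mm = 10.6 cm
RCF₁ = 1.118 × 10⁻⁵ × 10.6 × (8993)² = 1.118 × 10⁻⁵ × 10.6 × 80,874,049 ≈ 9,584.2 × g
RCF₂ = 1.118 × 10⁻⁵ × 10.6 × (13090)² = 1.118 × 10⁻⁵ × 10.6 × 171,348,100 ≈ 20,306.1 × g
Increase = 20,306.1 − 9,584.2 = 10,721.9

10700 g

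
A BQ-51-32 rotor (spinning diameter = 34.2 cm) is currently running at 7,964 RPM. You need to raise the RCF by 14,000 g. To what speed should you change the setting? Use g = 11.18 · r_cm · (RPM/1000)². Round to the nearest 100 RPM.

r = 34.2 / 2 = 17.1 cm
Current RCF = 11.18 × 17.1 × (7.964)² = 11.18 × 17.1 × 63.425296 ≈ 12,125.5 × g
Target RCF = 12,125.5 + 14,000 = 26,125.5 × g
(N/1000)² = 26,125.5 / 191.178 = 136.6554
N = 1000 × √136.6554 ≈ 11,690.0

N₂ ≈ 11700 RPM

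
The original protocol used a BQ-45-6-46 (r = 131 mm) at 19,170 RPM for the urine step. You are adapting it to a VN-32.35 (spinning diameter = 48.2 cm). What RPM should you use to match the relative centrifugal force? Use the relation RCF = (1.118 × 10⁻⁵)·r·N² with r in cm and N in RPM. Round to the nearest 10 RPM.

14130 RPM

Original rotor: r = 131 mm = 13.1 cm
RCF_original = 1.118 × 10⁻⁵ × 13.1 × (19170)² = 1.118 × 10⁻⁵ × 13.1 × 367,488,900 ≈ 53,821.7 × g
Your rotor: r = 48.2 / 2 = 24.1 cm
53,821.7 = 1.118 × 10⁻⁵ × 24.1 × N²
N² = 53,821.7 / (26.9438 × 10⁻⁵) = 199,755,417
N ≈ √199,755,417 ≈ 14,133.5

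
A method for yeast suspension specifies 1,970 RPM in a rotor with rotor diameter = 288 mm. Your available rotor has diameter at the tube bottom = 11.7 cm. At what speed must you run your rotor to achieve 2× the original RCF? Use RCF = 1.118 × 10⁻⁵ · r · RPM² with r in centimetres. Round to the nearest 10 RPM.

4370 RPM

Original rotor: r = 288 mm / 2 = 144 mm = 14.4 cm
RCF_original = 1.118 × 10⁻⁵ × 14.4 × (1970)² = 1.118 × 10⁻⁵ × 14.4 × 3,880,900 ≈ 624.8 × g
Target RCF = 2 × 624.8 ≈ 1,249.6 × g
Your rotor: r = 11.7 / 2 = 5.85 cm
1,249.6 = 1.118 × 10⁻⁵ × 5.85 × N²
N² = 1,249.6 / (6.5403 × 10⁻⁵) = 19,106,157
N ≈ √19,106,157 ≈ 4,371.1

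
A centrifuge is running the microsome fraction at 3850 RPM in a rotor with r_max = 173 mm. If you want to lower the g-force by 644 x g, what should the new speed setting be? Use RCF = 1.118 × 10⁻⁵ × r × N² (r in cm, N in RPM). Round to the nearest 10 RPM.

N₂ ≈ 3390 RPM

r = 173 mm = 17.3 cm
Current RCF = 1.118 × 10⁻⁵ × 17.3 × (3850)² = 1.118 × 10⁻⁵ × 17.3 × 14,822,500 ≈ 2,866.9 × g
Target RCF = 2,866.9 − 644 = 2,222.9 × g
N² = 2,222.9 / (19.3414 × 10⁻⁵) = 11,492,963
N ≈ √11,492,963 ≈ 3,390.1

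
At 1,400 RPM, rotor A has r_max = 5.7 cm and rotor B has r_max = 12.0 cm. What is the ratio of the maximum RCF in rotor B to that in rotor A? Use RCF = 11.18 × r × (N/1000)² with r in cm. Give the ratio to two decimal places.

2.11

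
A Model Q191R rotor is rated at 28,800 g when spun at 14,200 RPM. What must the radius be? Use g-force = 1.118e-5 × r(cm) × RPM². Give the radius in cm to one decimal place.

≈ 12.8 cm

28800 = 1.118 × 10⁻⁵ × r × (14200)²
r = 28800 / (1.118 × 10⁻⁵ × 201,640,000) = 28800 / 2254.335 ≈ 12.775 cm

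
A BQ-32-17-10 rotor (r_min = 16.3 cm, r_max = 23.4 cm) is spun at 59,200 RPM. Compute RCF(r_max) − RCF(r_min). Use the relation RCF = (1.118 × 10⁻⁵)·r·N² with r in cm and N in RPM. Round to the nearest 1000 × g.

ΔRCF = 1.118 × 10⁻⁵ × (r_max − r_min) × N² = 1.118 × 10⁻⁵ × 7.1 × 3,504,640,000 ≈ 278,191.3

278000 x g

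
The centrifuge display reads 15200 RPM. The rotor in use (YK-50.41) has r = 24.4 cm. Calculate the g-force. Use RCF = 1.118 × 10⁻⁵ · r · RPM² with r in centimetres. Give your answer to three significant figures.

RCF = 1.118 × 10⁻⁵ × 24.4 × (15200)² = 1.118 × 10⁻⁵ × 24.4 × 231,040,000 ≈ 63,025.9 × g

RCF ≈ 63000 × g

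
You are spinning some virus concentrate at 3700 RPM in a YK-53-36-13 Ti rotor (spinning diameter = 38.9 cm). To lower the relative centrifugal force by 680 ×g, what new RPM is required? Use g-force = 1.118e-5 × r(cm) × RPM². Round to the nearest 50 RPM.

r = 38.9 / 2 = 19.45 cm
Current RCF = 1.118 × 10⁻⁵ × 19.45 × (3700)² = 1.118 × 10⁻⁵ × 19.45 × 13,690,000 ≈ 2,976.9 × g
Target RCF = 2,976.9 − 680 = 2,296.9 × g
N² = 2,296.9 / (21.7451 × 10⁻⁵) = 10,562,839
N ≈ √10,562,839 ≈ 3,250.1

N₂ ≈ 3250 RPM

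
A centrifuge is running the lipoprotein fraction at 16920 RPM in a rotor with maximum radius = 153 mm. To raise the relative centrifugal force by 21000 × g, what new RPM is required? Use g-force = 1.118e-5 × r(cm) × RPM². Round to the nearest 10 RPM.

r = 153 mm = 15.3 cm
Current RCF = 1.118 × 10⁻⁵ × 15.3 × (16920)² = 1.118 × 10⁻⁵ × 15.3 × 286,286,400 ≈ 48,970.4 × g
Target RCF = 48,970.4 + 21,000 = 69,970.4 × g
N² = 69,970.4 / (17.1054 × 10⁻⁵) = 409,054,451
N ≈ √409,054,451 ≈ 20,225.1

20230 RPM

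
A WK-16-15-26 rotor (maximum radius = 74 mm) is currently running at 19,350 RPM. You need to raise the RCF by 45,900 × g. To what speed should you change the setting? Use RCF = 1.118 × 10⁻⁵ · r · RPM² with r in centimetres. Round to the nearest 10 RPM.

N₂ ≈ 30480 RPM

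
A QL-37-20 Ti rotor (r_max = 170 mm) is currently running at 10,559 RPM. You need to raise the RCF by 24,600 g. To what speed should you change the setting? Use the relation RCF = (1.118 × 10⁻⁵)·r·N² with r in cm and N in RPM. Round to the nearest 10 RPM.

N₂ ≈ 15520 RPM

r = 170 mm = 17.0 cm
Current RCF = 1.118 × 10⁻⁵ × 17 × (10559)² = 1.118 × 10⁻⁵ × 17 × 111,492,481 ≈ 21,190.3 × g
Target RCF = 21,190.3 + 24,600 = 45,790.3 × g
N² = 45,790.3 / (19.006 × 10⁻⁵) = 240,925,497
N ≈ √240,925,497 ≈ 15,521.8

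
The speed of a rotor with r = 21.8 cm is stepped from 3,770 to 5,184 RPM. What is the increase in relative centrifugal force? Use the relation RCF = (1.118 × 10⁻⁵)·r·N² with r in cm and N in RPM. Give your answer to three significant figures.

≈ 3090 g

RCF₁ = 1.118 × 10⁻⁵ × 21.8 × (3770)² = 1.118 × 10⁻⁵ × 21.8 × 14,212,900 ≈ 3,464 × g
RCF₂ = 1.118 × 10⁻⁵ × 21.8 × (5184)² = 1.118 × 10⁻⁵ × 21.8 × 26,873,856 ≈ 6,549.8 × g
Increase = 6,549.8 − 3,464 = 3,085.8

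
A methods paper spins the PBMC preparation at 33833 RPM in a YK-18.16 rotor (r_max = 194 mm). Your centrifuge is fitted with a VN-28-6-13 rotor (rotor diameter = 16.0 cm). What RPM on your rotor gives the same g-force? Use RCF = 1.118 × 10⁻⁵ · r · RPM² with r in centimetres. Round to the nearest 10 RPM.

52690 RPM

Original rotor: r = 194 mm = 19.4 cm
RCF = 1.118 × 10⁻⁵ × r × N²
RCF_original = 1.118 × 10⁻⁵ × 19.4 × (33833)² = 1.118 × 10⁻⁵ × 19.4 × 1,144,671,889 ≈ 248,270.2 × g
Your rotor: r = 16.0 / 2 = 8 cm
248,270.2 = 1.118 × 10⁻⁵ × 8 × N²
N² = 248,270.2 / (8.944 × 10⁻⁵) = 2,775,829,606
N ≈ √2,775,829,606 ≈ 52,686.1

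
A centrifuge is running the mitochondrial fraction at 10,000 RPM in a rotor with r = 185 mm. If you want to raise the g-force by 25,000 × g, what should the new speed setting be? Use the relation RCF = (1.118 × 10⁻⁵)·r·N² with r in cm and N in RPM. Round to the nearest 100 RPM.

r = 185 mm = 18.5 cm
Current RCF = 1.118 × 10⁻⁵ × 18.5 × (10000)² = 1.118 × 10⁻⁵ × 18.5 × 100,000,000 ≈ 20,683 × g
Target RCF = 20,683 + 25,000 = 45,683 × g
N² = 45,683 / (20.683 × 10⁻⁵) = 220,872,214
N ≈ √220,872,214 ≈ 14,861.8

N₂ ≈ 14900 RPM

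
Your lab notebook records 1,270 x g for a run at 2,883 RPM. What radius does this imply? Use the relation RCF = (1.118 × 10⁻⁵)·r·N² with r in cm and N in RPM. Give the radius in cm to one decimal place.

1270 = 1.118 × 10⁻⁵ × r × (2883)²
r = 1270 / (1.118 × 10⁻⁵ × 8,311,689) = 1270 / 92.92468 ≈ 13.667 cm

≈ 13.7 cm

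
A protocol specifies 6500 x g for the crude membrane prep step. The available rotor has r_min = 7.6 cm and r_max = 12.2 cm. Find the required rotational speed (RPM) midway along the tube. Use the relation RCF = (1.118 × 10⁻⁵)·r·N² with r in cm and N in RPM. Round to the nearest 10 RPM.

N ≈ 7660 RPM

r_avg = (7.6 + 12.2) / 2 = 9.9 cm
RCF = 1.118 × 10⁻⁵ × r × N²
6,500 = 1.118 × 10⁻⁵ × 9.9 × N²
N² = 6,500 / (11.0682 × 10⁻⁵) = 58,726,803
N ≈ √58,726,803 ≈ 7,663.3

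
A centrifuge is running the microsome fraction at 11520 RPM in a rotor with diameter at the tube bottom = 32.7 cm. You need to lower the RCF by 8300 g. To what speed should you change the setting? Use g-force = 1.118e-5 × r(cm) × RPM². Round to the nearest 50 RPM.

r = 32.7 / 2 = 16.35 cm
Current RCF = 1.118 × 10⁻⁵ × 16.35 × (11520)² = 1.118 × 10⁻⁵ × 16.35 × 132,710,400 ≈ 24,258.5 × g
Target RCF = 24,258.5 − 8,300 = 15,958.5 × g
N² = 15,958.5 / (18.2793 × 10⁻⁵) = 87,303,671
N ≈ √87,303,671 ≈ 9,343.6

9350 RPM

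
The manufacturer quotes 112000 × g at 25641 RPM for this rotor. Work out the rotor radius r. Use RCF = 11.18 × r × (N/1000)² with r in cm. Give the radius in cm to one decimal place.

RCF = 11.18 × r × (N/1000)²
112000 = 11.18 × r × (25.641)²
r = 112000 / (11.18 × 657.460881) = 112000 / 7350.413 ≈ 15.237 cm

r ≈ 15.2 cm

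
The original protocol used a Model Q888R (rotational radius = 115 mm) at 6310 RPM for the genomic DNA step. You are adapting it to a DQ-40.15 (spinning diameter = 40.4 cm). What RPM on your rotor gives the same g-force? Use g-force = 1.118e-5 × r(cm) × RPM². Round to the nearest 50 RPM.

≈ 4750 RPM

Original rotor: r = 115 mm = 11.5 cm
RCF_original = 1.118 × 10⁻⁵ × 11.5 × (6310)² = 1.118 × 10⁻⁵ × 11.5 × 39,816,100 ≈ 5,119.2 × g
Your rotor: r = 40.4 / 2 = 20.2 cm
5,119.2 = 1.118 × 10⁻⁵ × 20.2 × N²
N² = 5,119.2 / (22.5836 × 10⁻⁵) = 22,667,777
N ≈ √22,667,777 ≈ 4,761.1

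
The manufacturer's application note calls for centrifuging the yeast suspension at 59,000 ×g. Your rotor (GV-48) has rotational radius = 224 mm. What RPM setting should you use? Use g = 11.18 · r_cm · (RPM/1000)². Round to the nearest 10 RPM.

r = 224 mm = 22.4 cm
RCF = 11.18 × r × (N/1000)²
59,000 = 11.18 × 22.4 × (N/1000)²
(N/1000)² = 59,000 / 250.432 = 235.5929
N = 1000 × √235.5929 ≈ 15,349.0

≈ 15350 RPM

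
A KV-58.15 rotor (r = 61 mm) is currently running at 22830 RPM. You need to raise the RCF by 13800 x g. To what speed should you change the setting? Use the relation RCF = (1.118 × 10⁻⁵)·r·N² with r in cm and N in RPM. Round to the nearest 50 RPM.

r = 61 mm = 6.1 cm
Current RCF = 1.118 × 10⁻⁵ × 6.1 × (22830)² = 1.118 × 10⁻⁵ × 6.1 × 521,208,900 ≈ 35,545.4 × g
Target RCF = 35,545.4 + 13,800 = 49,345.4 × g
N² = 49,345.4 / (6.8198 × 10⁻⁵) = 723,560,808
N ≈ √723,560,808 ≈ 26,899.1

26900 RPM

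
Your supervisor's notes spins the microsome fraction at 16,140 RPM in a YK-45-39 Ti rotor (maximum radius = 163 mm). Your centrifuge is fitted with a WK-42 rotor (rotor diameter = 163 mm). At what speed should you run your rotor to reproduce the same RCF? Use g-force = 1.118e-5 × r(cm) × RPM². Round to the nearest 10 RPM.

22830 RPM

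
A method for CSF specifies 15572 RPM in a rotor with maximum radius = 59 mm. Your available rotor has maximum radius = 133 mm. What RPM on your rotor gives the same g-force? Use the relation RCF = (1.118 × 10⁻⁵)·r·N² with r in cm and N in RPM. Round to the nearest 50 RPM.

≈ 10350 RPM

Original rotor: r = 59 mm = 5.9 cm
RCF_original = 1.118 × 10⁻⁵ × 5.9 × (15572)² = 1.118 × 10⁻⁵ × 5.9 × 242,487,184 ≈ 15,994.9 × g
Your rotor: r = 133 mm = 13.3 cm
15,994.9 = 1.118 × 10⁻⁵ × 13.3 × N²
N² = 15,994.9 / (14.8694 × 10⁻⁵) = 107,569,236
N ≈ √107,569,236 ≈ 10,371.6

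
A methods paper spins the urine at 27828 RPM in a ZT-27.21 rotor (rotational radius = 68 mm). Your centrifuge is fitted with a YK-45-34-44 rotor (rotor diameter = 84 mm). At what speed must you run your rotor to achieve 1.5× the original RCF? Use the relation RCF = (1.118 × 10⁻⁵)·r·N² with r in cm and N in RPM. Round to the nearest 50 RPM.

43350 RPM

Original rotor: r = 68 mm = 6.8 cm
RCF_original = 1.118 × 10⁻⁵ × 6.8 × (27828)² = 1.118 × 10⁻⁵ × 6.8 × 774,397,584 ≈ 58,872.8 × g
Target RCF = 1.5 × 58,872.8 ≈ 88,309.2 × g
Your rotor: r = 84 mm / 2 = 42 mm = 4.2 cm
88,309.2 = 1.118 × 10⁻⁵ × 4.2 × N²
N² = 88,309.2 / (4.6956 × 10⁻⁵) = 1,880,679,785
N ≈ √1,880,679,785 ≈ 43,366.8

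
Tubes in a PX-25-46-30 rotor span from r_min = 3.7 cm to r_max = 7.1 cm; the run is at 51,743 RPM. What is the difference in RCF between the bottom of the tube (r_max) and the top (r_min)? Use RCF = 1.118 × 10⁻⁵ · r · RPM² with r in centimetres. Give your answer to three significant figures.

ΔRCF = 1.118 × 10⁻⁵ × (r_max − r_min) × N² = 1.118 × 10⁻⁵ × 3.4 × 2,677,338,049 ≈ 101,771

102000 ×g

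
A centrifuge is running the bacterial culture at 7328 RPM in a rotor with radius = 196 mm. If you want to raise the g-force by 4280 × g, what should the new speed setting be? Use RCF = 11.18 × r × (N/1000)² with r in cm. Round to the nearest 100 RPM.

N₂ ≈ 8600 RPM

r = 196 mm = 19.6 cm
Current RCF = 11.18 × 19.6 × (7.328)² = 11.18 × 19.6 × 53.699584 ≈ 11,767.1 × g
Target RCF = 11,767.1 + 4,280 = 16,047.1 × g
(N/1000)² = 16,047.1 / 219.128 = 73.23163
N = 1000 × √73.23163 ≈ 8,557.5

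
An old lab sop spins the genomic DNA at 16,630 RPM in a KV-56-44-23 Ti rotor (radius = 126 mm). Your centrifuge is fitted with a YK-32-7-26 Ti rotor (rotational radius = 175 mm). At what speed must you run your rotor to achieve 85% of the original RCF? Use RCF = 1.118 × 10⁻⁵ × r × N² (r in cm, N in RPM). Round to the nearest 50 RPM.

Original rotor: r = 126 mm = 12.6 cm
RCF_original = 1.118 × 10⁻⁵ × 12.6 × (16630)² = 1.118 × 10⁻⁵ × 12.6 × 276,556,900 ≈ 38,958 × g
Target RCF = 0.85 × 38,958 ≈ 33,114.3 × g
Your rotor: r = 175 mm = 17.5 cm
33,114.3 = 1.118 × 10⁻⁵ × 17.5 × N²
N² = 33,114.3 / (19.565 × 10⁻⁵) = 169,252,747
N ≈ √169,252,747 ≈ 13,009.7

≈ 13000 RPM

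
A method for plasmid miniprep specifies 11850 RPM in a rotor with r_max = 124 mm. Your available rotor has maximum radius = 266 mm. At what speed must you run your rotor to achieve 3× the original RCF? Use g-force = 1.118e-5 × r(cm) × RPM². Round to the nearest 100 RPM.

Original rotor: r = 124 mm = 12.4 cm
RCF = 1.118 × 10⁻⁵ × r × N²
RCF_original = 1.118 × 10⁻⁵ × 12.4 × (11850)² = 1.118 × 10⁻⁵ × 12.4 × 140,422,500 ≈ 19,467.1 × g
Target RCF = 3 × 19,467.1 ≈ 58,401.3 × g
Your rotor: r = 266 mm = 26.6 cm
58,401.3 = 1.118 × 10⁻⁵ × 26.6 × N²
N² = 58,401.3 / (29.7388 × 10⁻⁵) = 196,380,822
N ≈ √196,380,822 ≈ 14,013.6

≈ 14000 RPM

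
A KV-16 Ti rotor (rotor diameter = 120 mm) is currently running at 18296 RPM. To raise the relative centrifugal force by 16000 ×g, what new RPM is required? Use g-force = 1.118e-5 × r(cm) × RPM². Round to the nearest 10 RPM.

≈ 23940 RPM

r = 120 mm / 2 = 60 mm = 6 cm
Current RCF = 1.118 × 10⁻⁵ × 6 × (18296)² = 1.118 × 10⁻⁵ × 6 × 334,743,616 ≈ 22,454.6 × g
Target RCF = 22,454.6 + 16,000 = 38,454.6 × g
N² = 38,454.6 / (6.708 × 10⁻⁵) = 573,264,758
N ≈ √573,264,758 ≈ 23,942.9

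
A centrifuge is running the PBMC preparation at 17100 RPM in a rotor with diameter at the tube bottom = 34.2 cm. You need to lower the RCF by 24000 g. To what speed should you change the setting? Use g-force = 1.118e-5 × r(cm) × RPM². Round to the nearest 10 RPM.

12920 RPM

r = 34.2 / 2 = 17.1 cm
Current RCF = 1.118 × 10⁻⁵ × 17.1 × (17100)² = 1.118 × 10⁻⁵ × 17.1 × 292,410,000 ≈ 55,902.4 × g
Target RCF = 55,902.4 − 24,000 = 31,902.4 × g
N² = 31,902.4 / (19.1178 × 10⁻⁵) = 166,872,757
N ≈ √166,872,757 ≈ 12,917.9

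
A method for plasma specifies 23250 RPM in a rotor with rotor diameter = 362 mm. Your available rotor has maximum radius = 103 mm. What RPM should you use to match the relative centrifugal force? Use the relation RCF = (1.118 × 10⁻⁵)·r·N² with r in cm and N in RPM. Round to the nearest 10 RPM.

≈ 30820 RPM

Original rotor: r = 362 mm / 2 = 181 mm = 18.1 cm
RCF = 1.118 × 10⁻⁵ × r × N²
RCF_original = 1.118 × 10⁻⁵ × 18.1 × (23250)² = 1.118 × 10⁻⁵ × 18.1 × 540,562,500 ≈ 109,387.1 × g
Your rotor: r = 103 mm = 10.3 cm
109,387.1 = 1.118 × 10⁻⁵ × 10.3 × N²
N² = 109,387.1 / (11.5154 × 10⁻⁵) = 949,920,107
N ≈ √949,920,107 ≈ 30,820.8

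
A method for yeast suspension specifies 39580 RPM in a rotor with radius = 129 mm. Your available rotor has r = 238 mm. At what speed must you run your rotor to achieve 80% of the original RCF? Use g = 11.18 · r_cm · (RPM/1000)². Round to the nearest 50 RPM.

≈ 26050 RPM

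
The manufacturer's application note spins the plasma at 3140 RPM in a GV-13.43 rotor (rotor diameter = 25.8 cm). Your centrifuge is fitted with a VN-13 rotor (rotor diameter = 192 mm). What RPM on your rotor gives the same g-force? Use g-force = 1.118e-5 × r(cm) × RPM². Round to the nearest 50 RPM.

3650 RPM

Original rotor: r = 25.8 / 2 = 12.9 cm
RCF_original = 1.118 × 10⁻⁵ × 12.9 × (3140)² = 1.118 × 10⁻⁵ × 12.9 × 9,859,600 ≈ 1,422 × g
Your rotor: r = 192 mm / 2 = 96 mm = 9.6 cm
1,422 = 1.118 × 10⁻⁵ × 9.6 × N²
N² = 1,422 / (10.7328 × 10⁻⁵) = 13,249,106
N ≈ √13,249,106 ≈ 3,639.9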